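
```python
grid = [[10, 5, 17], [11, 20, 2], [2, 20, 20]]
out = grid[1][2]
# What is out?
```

grid[1] = [11, 20, 2]. Taking column 2 of that row yields 2.

2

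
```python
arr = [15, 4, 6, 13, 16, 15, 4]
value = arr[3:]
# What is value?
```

arr has length 7. The slice arr[3:] selects indices [3, 4, 5, 6] (3->13, 4->16, 5->15, 6->4), giving [13, 16, 15, 4].

[13, 16, 15, 4]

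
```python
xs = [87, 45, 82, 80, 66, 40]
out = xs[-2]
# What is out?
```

xs has length 6. Negative index -2 maps to positive index 6 + (-2) = 4. xs[4] = 66.

66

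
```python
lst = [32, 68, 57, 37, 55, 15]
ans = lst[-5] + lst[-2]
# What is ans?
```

lst has length 6. Negative index -5 maps to positive index 6 + (-5) = 1. lst[1] = 68.
lst has length 6. Negative index -2 maps to positive index 6 + (-2) = 4. lst[4] = 55.
Sum: 68 + 55 = 123.

123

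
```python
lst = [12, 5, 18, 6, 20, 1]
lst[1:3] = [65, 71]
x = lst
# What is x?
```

lst starts as [12, 5, 18, 6, 20, 1] (length 6). The slice lst[1:3] covers indices [1, 2] with values [5, 18]. Replacing that slice with [65, 71] (same length) produces [12, 65, 71, 6, 20, 1].

[12, 65, 71, 6, 20, 1]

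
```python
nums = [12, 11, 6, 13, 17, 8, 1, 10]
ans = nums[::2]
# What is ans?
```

nums has length 8. The slice nums[::2] selects indices [0, 2, 4, 6] (0->12, 2->6, 4->17, 6->1), giving [12, 6, 17, 1].

[12, 6, 17, 1]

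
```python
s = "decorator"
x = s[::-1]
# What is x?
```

s has length 9. The slice s[::-1] selects indices [8, 7, 6, 5, 4, 3, 2, 1, 0] (8->'r', 7->'o', 6->'t', 5->'a', 4->'r', 3->'o', 2->'c', 1->'e', 0->'d'), giving 'rotaroced'.

'rotaroced'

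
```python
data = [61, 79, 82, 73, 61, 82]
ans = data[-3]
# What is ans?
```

data has length 6. Negative index -3 maps to positive index 6 + (-3) = 3. data[3] = 73.

73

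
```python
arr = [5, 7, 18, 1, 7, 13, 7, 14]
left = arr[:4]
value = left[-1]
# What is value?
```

arr has length 8. The slice arr[:4] selects indices [0, 1, 2, 3] (0->5, 1->7, 2->18, 3->1), giving [5, 7, 18, 1]. So left = [5, 7, 18, 1]. Then left[-1] = 1.

1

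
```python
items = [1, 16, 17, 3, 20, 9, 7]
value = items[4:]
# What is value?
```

items has length 7. The slice items[4:] selects indices [4, 5, 6] (4->20, 5->9, 6->7), giving [20, 9, 7].

[20, 9, 7]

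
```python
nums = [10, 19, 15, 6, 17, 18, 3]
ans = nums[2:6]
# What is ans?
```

nums has length 7. The slice nums[2:6] selects indices [2, 3, 4, 5] (2->15, 3->6, 4->17, 5->18), giving [15, 6, 17, 18].

[15, 6, 17, 18]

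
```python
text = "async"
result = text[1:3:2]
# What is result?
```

text has length 5. The slice text[1:3:2] selects indices [1] (1->'s'), giving 's'.

's'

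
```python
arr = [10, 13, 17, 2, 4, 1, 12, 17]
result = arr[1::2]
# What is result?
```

arr has length 8. The slice arr[1::2] selects indices [1, 3, 5, 7] (1->13, 3->2, 5->1, 7->17), giving [13, 2, 1, 17].

[13, 2, 1, 17]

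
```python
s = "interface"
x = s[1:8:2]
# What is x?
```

s has length 9. The slice s[1:8:2] selects indices [1, 3, 5, 7] (1->'n', 3->'e', 5->'f', 7->'c'), giving 'nefc'.

'nefc'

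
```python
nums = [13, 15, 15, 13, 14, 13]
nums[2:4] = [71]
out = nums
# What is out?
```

nums starts as [13, 15, 15, 13, 14, 13] (length 6). The slice nums[2:4] covers indices [2, 3] with values [15, 13]. Replacing that slice with [71] (different length) produces [13, 15, 71, 14, 13].

[13, 15, 71, 14, 13]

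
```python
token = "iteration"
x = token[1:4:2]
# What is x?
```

token has length 9. The slice token[1:4:2] selects indices [1, 3] (1->'t', 3->'r'), giving 'tr'.

'tr'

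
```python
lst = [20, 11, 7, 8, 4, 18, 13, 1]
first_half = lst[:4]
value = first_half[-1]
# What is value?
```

lst has length 8. The slice lst[:4] selects indices [0, 1, 2, 3] (0->20, 1->11, 2->7, 3->8), giving [20, 11, 7, 8]. So first_half = [20, 11, 7, 8]. Then first_half[-1] = 8.

8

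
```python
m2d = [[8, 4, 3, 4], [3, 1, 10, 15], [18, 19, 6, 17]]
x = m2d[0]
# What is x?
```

m2d has 3 rows. Row 0 is [8, 4, 3, 4].

[8, 4, 3, 4]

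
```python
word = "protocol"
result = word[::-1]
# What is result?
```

word has length 8. The slice word[::-1] selects indices [7, 6, 5, 4, 3, 2, 1, 0] (7->'l', 6->'o', 5->'c', 4->'o', 3->'t', 2->'o', 1->'r', 0->'p'), giving 'locotorp'.

'locotorp'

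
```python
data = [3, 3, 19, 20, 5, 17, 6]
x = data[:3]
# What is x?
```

data has length 7. The slice data[:3] selects indices [0, 1, 2] (0->3, 1->3, 2->19), giving [3, 3, 19].

[3, 3, 19]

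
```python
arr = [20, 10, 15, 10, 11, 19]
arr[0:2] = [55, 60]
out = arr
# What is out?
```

arr starts as [20, 10, 15, 10, 11, 19] (length 6). The slice arr[0:2] covers indices [0, 1] with values [20, 10]. Replacing that slice with [55, 60] (same length) produces [55, 60, 15, 10, 11, 19].

[55, 60, 15, 10, 11, 19]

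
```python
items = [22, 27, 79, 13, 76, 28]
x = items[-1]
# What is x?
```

items has length 6. Negative index -1 maps to positive index 6 + (-1) = 5. items[5] = 28.

28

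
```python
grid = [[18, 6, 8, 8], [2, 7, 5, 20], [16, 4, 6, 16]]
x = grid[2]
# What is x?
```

grid has 3 rows. Row 2 is [16, 4, 6, 16].

[16, 4, 6, 16]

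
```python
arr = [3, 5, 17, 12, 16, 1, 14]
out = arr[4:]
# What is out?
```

arr has length 7. The slice arr[4:] selects indices [4, 5, 6] (4->16, 5->1, 6->14), giving [16, 1, 14].

[16, 1, 14]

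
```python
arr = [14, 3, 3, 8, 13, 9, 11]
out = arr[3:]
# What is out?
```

arr has length 7. The slice arr[3:] selects indices [3, 4, 5, 6] (3->8, 4->13, 5->9, 6->11), giving [8, 13, 9, 11].

[8, 13, 9, 11]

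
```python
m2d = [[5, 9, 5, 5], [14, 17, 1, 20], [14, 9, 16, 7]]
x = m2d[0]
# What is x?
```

m2d has 3 rows. Row 0 is [5, 9, 5, 5].

[5, 9, 5, 5]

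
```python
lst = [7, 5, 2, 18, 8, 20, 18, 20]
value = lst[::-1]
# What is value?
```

lst has length 8. The slice lst[::-1] selects indices [7, 6, 5, 4, 3, 2, 1, 0] (7->20, 6->18, 5->20, 4->8, 3->18, 2->2, 1->5, 0->7), giving [20, 18, 20, 8, 18, 2, 5, 7].

[20, 18, 20, 8, 18, 2, 5, 7]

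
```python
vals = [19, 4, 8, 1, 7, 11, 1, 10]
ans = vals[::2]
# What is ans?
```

vals has length 8. The slice vals[::2] selects indices [0, 2, 4, 6] (0->19, 2->8, 4->7, 6->1), giving [19, 8, 7, 1].

[19, 8, 7, 1]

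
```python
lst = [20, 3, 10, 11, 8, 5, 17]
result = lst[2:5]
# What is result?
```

lst has length 7. The slice lst[2:5] selects indices [2, 3, 4] (2->10, 3->11, 4->8), giving [10, 11, 8].

[10, 11, 8]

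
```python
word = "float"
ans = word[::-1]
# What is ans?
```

word has length 5. The slice word[::-1] selects indices [4, 3, 2, 1, 0] (4->'t', 3->'a', 2->'o', 1->'l', 0->'f'), giving 'taolf'.

'taolf'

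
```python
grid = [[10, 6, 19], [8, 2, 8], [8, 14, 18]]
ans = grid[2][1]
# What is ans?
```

grid[2] = [8, 14, 18]. Taking column 1 of that row yields 14.

14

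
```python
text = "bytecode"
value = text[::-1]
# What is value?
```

text has length 8. The slice text[::-1] selects indices [7, 6, 5, 4, 3, 2, 1, 0] (7->'e', 6->'d', 5->'o', 4->'c', 3->'e', 2->'t', 1->'y', 0->'b'), giving 'edocetyb'.

'edocetyb'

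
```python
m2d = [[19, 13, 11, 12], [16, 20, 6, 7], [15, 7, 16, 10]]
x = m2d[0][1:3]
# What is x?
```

m2d[0] = [19, 13, 11, 12]. m2d[0] has length 4. The slice m2d[0][1:3] selects indices [1, 2] (1->13, 2->11), giving [13, 11].

[13, 11]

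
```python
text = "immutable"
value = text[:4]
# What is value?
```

text has length 9. The slice text[:4] selects indices [0, 1, 2, 3] (0->'i', 1->'m', 2->'m', 3->'u'), giving 'immu'.

'immu'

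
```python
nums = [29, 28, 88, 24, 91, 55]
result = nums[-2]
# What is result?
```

nums has length 6. Negative index -2 maps to positive index 6 + (-2) = 4. nums[4] = 91.

91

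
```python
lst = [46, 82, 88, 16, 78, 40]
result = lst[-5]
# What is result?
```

lst has length 6. Negative index -5 maps to positive index 6 + (-5) = 1. lst[1] = 82.

82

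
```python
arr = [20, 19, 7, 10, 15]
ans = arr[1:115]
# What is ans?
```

arr has length 5. The slice arr[1:115] selects indices [1, 2, 3, 4] (1->19, 2->7, 3->10, 4->15), giving [19, 7, 10, 15].

[19, 7, 10, 15]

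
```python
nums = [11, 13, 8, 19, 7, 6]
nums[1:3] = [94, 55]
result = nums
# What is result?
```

nums starts as [11, 13, 8, 19, 7, 6] (length 6). The slice nums[1:3] covers indices [1, 2] with values [13, 8]. Replacing that slice with [94, 55] (same length) produces [11, 94, 55, 19, 7, 6].

[11, 94, 55, 19, 7, 6]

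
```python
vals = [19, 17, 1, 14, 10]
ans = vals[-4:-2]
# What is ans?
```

vals has length 5. The slice vals[-4:-2] selects indices [1, 2] (1->17, 2->1), giving [17, 1].

[17, 1]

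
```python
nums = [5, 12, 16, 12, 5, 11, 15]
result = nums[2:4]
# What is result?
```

nums has length 7. The slice nums[2:4] selects indices [2, 3] (2->16, 3->12), giving [16, 12].

[16, 12]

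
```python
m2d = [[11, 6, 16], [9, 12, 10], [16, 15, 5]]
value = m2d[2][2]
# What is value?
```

m2d[2] = [16, 15, 5]. Taking column 2 of that row yields 5.

5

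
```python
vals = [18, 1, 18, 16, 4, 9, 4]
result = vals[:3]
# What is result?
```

vals has length 7. The slice vals[:3] selects indices [0, 1, 2] (0->18, 1->1, 2->18), giving [18, 1, 18].

[18, 1, 18]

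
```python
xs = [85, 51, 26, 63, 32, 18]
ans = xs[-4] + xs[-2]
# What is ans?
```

xs has length 6. Negative index -4 maps to positive index 6 + (-4) = 2. xs[2] = 26.
xs has length 6. Negative index -2 maps to positive index 6 + (-2) = 4. xs[4] = 32.
Sum: 26 + 32 = 58.

58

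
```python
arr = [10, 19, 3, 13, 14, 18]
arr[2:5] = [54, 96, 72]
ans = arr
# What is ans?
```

arr starts as [10, 19, 3, 13, 14, 18] (length 6). The slice arr[2:5] covers indices [2, 3, 4] with values [3, 13, 14]. Replacing that slice with [54, 96, 72] (same length) produces [10, 19, 54, 96, 72, 18].

[10, 19, 54, 96, 72, 18]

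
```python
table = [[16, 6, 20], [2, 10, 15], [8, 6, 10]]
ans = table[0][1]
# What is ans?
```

table[0] = [16, 6, 20]. Taking column 1 of that row yields 6.

6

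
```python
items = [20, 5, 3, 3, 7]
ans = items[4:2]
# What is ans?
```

items has length 5. The slice items[4:2] resolves to an empty index range, so the result is [].

[]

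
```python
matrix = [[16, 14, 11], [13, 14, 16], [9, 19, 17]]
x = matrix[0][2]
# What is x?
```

matrix[0] = [16, 14, 11]. Taking column 2 of that row yields 11.

11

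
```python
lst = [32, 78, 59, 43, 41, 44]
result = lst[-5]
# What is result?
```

lst has length 6. Negative index -5 maps to positive index 6 + (-5) = 1. lst[1] = 78.

78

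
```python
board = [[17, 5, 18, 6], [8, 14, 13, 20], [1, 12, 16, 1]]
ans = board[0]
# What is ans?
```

board has 3 rows. Row 0 is [17, 5, 18, 6].

[17, 5, 18, 6]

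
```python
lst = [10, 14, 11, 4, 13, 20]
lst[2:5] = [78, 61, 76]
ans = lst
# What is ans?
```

lst starts as [10, 14, 11, 4, 13, 20] (length 6). The slice lst[2:5] covers indices [2, 3, 4] with values [11, 4, 13]. Replacing that slice with [78, 61, 76] (same length) produces [10, 14, 78, 61, 76, 20].

[10, 14, 78, 61, 76, 20]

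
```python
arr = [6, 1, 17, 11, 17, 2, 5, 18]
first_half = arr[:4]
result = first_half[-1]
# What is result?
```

arr has length 8. The slice arr[:4] selects indices [0, 1, 2, 3] (0->6, 1->1, 2->17, 3->11), giving [6, 1, 17, 11]. So first_half = [6, 1, 17, 11]. Then first_half[-1] = 11.

11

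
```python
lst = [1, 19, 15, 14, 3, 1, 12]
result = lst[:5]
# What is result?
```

lst has length 7. The slice lst[:5] selects indices [0, 1, 2, 3, 4] (0->1, 1->19, 2->15, 3->14, 4->3), giving [1, 19, 15, 14, 3].

[1, 19, 15, 14, 3]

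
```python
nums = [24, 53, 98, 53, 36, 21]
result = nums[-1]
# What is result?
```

nums has length 6. Negative index -1 maps to positive index 6 + (-1) = 5. nums[5] = 21.

21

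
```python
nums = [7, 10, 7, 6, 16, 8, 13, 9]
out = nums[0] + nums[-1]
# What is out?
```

nums has length 8. nums[0] = 7.
nums has length 8. Negative index -1 maps to positive index 8 + (-1) = 7. nums[7] = 9.
Sum: 7 + 9 = 16.

16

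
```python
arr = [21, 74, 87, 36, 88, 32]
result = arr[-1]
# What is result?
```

arr has length 6. Negative index -1 maps to positive index 6 + (-1) = 5. arr[5] = 32.

32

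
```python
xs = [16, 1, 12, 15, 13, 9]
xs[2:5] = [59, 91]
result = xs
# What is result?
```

xs starts as [16, 1, 12, 15, 13, 9] (length 6). The slice xs[2:5] covers indices [2, 3, 4] with values [12, 15, 13]. Replacing that slice with [59, 91] (different length) produces [16, 1, 59, 91, 9].

[16, 1, 59, 91, 9]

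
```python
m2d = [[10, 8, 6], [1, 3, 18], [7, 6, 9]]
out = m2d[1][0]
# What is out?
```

m2d[1] = [1, 3, 18]. Taking column 0 of that row yields 1.

1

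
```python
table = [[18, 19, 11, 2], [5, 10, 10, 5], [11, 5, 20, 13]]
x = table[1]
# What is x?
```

table has 3 rows. Row 1 is [5, 10, 10, 5].

[5, 10, 10, 5]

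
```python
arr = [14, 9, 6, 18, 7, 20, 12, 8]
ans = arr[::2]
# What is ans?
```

arr has length 8. The slice arr[::2] selects indices [0, 2, 4, 6] (0->14, 2->6, 4->7, 6->12), giving [14, 6, 7, 12].

[14, 6, 7, 12]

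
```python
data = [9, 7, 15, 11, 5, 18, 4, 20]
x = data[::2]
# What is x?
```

data has length 8. The slice data[::2] selects indices [0, 2, 4, 6] (0->9, 2->15, 4->5, 6->4), giving [9, 15, 5, 4].

[9, 15, 5, 4]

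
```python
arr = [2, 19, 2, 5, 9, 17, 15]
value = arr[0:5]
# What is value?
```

arr has length 7. The slice arr[0:5] selects indices [0, 1, 2, 3, 4] (0->2, 1->19, 2->2, 3->5, 4->9), giving [2, 19, 2, 5, 9].

[2, 19, 2, 5, 9]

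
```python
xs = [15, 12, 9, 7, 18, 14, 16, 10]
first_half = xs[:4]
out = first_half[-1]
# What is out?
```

xs has length 8. The slice xs[:4] selects indices [0, 1, 2, 3] (0->15, 1->12, 2->9, 3->7), giving [15, 12, 9, 7]. So first_half = [15, 12, 9, 7]. Then first_half[-1] = 7.

7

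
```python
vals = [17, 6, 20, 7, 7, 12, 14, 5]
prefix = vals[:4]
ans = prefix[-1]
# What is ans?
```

vals has length 8. The slice vals[:4] selects indices [0, 1, 2, 3] (0->17, 1->6, 2->20, 3->7), giving [17, 6, 20, 7]. So prefix = [17, 6, 20, 7]. Then prefix[-1] = 7.

7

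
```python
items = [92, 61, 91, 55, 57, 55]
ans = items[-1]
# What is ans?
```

items has length 6. Negative index -1 maps to positive index 6 + (-1) = 5. items[5] = 55.

55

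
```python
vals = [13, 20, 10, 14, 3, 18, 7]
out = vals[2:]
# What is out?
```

vals has length 7. The slice vals[2:] selects indices [2, 3, 4, 5, 6] (2->10, 3->14, 4->3, 5->18, 6->7), giving [10, 14, 3, 18, 7].

[10, 14, 3, 18, 7]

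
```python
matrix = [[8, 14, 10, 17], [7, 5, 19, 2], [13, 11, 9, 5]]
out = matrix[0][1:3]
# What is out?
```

matrix[0] = [8, 14, 10, 17]. matrix[0] has length 4. The slice matrix[0][1:3] selects indices [1, 2] (1->14, 2->10), giving [14, 10].

[14, 10]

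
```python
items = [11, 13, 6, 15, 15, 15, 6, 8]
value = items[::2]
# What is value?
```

items has length 8. The slice items[::2] selects indices [0, 2, 4, 6] (0->11, 2->6, 4->15, 6->6), giving [11, 6, 15, 6].

[11, 6, 15, 6]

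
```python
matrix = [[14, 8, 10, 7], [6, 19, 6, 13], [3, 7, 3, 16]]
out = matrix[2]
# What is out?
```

matrix has 3 rows. Row 2 is [3, 7, 3, 16].

[3, 7, 3, 16]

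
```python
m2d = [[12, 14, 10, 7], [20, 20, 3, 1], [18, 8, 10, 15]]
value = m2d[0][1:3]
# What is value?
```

m2d[0] = [12, 14, 10, 7]. m2d[0] has length 4. The slice m2d[0][1:3] selects indices [1, 2] (1->14, 2->10), giving [14, 10].

[14, 10]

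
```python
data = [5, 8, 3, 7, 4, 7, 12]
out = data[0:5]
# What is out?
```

data has length 7. The slice data[0:5] selects indices [0, 1, 2, 3, 4] (0->5, 1->8, 2->3, 3->7, 4->4), giving [5, 8, 3, 7, 4].

[5, 8, 3, 7, 4]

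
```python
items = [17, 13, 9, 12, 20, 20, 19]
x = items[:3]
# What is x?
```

items has length 7. The slice items[:3] selects indices [0, 1, 2] (0->17, 1->13, 2->9), giving [17, 13, 9].

[17, 13, 9]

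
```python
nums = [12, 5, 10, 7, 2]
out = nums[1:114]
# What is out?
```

nums has length 5. The slice nums[1:114] selects indices [1, 2, 3, 4] (1->5, 2->10, 3->7, 4->2), giving [5, 10, 7, 2].

[5, 10, 7, 2]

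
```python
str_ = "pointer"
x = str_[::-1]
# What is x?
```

str_ has length 7. The slice str_[::-1] selects indices [6, 5, 4, 3, 2, 1, 0] (6->'r', 5->'e', 4->'t', 3->'n', 2->'i', 1->'o', 0->'p'), giving 'retniop'.

'retniop'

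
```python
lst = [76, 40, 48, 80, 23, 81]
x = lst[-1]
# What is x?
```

lst has length 6. Negative index -1 maps to positive index 6 + (-1) = 5. lst[5] = 81.

81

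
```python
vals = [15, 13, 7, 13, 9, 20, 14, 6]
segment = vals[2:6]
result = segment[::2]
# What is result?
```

vals has length 8. The slice vals[2:6] selects indices [2, 3, 4, 5] (2->7, 3->13, 4->9, 5->20), giving [7, 13, 9, 20]. So segment = [7, 13, 9, 20]. segment has length 4. The slice segment[::2] selects indices [0, 2] (0->7, 2->9), giving [7, 9].

[7, 9]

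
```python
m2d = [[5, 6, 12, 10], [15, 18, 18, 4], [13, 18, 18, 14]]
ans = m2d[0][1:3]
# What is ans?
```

m2d[0] = [5, 6, 12, 10]. m2d[0] has length 4. The slice m2d[0][1:3] selects indices [1, 2] (1->6, 2->12), giving [6, 12].

[6, 12]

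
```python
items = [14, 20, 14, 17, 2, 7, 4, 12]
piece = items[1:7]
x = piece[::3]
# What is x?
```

items has length 8. The slice items[1:7] selects indices [1, 2, 3, 4, 5, 6] (1->20, 2->14, 3->17, 4->2, 5->7, 6->4), giving [20, 14, 17, 2, 7, 4]. So piece = [20, 14, 17, 2, 7, 4]. piece has length 6. The slice piece[::3] selects indices [0, 3] (0->20, 3->2), giving [20, 2].

[20, 2]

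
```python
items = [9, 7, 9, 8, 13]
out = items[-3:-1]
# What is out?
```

items has length 5. The slice items[-3:-1] selects indices [2, 3] (2->9, 3->8), giving [9, 8].

[9, 8]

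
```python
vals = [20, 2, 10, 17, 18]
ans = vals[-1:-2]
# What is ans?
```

vals has length 5. The slice vals[-1:-2] resolves to an empty index range, so the result is [].

[]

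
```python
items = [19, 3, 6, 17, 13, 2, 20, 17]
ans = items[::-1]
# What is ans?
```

items has length 8. The slice items[::-1] selects indices [7, 6, 5, 4, 3, 2, 1, 0] (7->17, 6->20, 5->2, 4->13, 3->17, 2->6, 1->3, 0->19), giving [17, 20, 2, 13, 17, 6, 3, 19].

[17, 20, 2, 13, 17, 6, 3, 19]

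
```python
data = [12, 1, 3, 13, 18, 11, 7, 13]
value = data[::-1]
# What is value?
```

data has length 8. The slice data[::-1] selects indices [7, 6, 5, 4, 3, 2, 1, 0] (7->13, 6->7, 5->11, 4->18, 3->13, 2->3, 1->1, 0->12), giving [13, 7, 11, 18, 13, 3, 1, 12].

[13, 7, 11, 18, 13, 3, 1, 12]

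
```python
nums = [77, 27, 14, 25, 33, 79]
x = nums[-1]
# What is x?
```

nums has length 6. Negative index -1 maps to positive index 6 + (-1) = 5. nums[5] = 79.

79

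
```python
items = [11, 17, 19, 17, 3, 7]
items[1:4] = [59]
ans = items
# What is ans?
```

items starts as [11, 17, 19, 17, 3, 7] (length 6). The slice items[1:4] covers indices [1, 2, 3] with values [17, 19, 17]. Replacing that slice with [59] (different length) produces [11, 59, 3, 7].

[11, 59, 3, 7]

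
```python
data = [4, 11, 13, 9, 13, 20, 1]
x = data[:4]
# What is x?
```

data has length 7. The slice data[:4] selects indices [0, 1, 2, 3] (0->4, 1->11, 2->13, 3->9), giving [4, 11, 13, 9].

[4, 11, 13, 9]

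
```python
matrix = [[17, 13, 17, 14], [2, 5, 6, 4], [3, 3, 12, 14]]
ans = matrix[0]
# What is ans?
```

matrix has 3 rows. Row 0 is [17, 13, 17, 14].

[17, 13, 17, 14]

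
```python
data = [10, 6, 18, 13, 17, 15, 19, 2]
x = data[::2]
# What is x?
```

data has length 8. The slice data[::2] selects indices [0, 2, 4, 6] (0->10, 2->18, 4->17, 6->19), giving [10, 18, 17, 19].

[10, 18, 17, 19]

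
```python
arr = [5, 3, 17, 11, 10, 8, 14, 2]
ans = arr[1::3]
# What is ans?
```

arr has length 8. The slice arr[1::3] selects indices [1, 4, 7] (1->3, 4->10, 7->2), giving [3, 10, 2].

[3, 10, 2]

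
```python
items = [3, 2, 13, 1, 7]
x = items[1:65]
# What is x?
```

items has length 5. The slice items[1:65] selects indices [1, 2, 3, 4] (1->2, 2->13, 3->1, 4->7), giving [2, 13, 1, 7].

[2, 13, 1, 7]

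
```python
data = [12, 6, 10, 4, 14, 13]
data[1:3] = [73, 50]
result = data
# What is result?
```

data starts as [12, 6, 10, 4, 14, 13] (length 6). The slice data[1:3] covers indices [1, 2] with values [6, 10]. Replacing that slice with [73, 50] (same length) produces [12, 73, 50, 4, 14, 13].

[12, 73, 50, 4, 14, 13]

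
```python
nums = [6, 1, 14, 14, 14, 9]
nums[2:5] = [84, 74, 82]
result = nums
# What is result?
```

nums starts as [6, 1, 14, 14, 14, 9] (length 6). The slice nums[2:5] covers indices [2, 3, 4] with values [14, 14, 14]. Replacing that slice with [84, 74, 82] (same length) produces [6, 1, 84, 74, 82, 9].

[6, 1, 84, 74, 82, 9]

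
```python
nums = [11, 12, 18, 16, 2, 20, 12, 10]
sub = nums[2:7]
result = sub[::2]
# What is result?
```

nums has length 8. The slice nums[2:7] selects indices [2, 3, 4, 5, 6] (2->18, 3->16, 4->2, 5->20, 6->12), giving [18, 16, 2, 20, 12]. So sub = [18, 16, 2, 20, 12]. sub has length 5. The slice sub[::2] selects indices [0, 2, 4] (0->18, 2->2, 4->12), giving [18, 2, 12].

[18, 2, 12]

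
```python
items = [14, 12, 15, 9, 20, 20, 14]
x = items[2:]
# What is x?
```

items has length 7. The slice items[2:] selects indices [2, 3, 4, 5, 6] (2->15, 3->9, 4->20, 5->20, 6->14), giving [15, 9, 20, 20, 14].

[15, 9, 20, 20, 14]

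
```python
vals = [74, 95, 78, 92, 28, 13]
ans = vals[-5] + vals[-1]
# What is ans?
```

vals has length 6. Negative index -5 maps to positive index 6 + (-5) = 1. vals[1] = 95.
vals has length 6. Negative index -1 maps to positive index 6 + (-1) = 5. vals[5] = 13.
Sum: 95 + 13 = 108.

108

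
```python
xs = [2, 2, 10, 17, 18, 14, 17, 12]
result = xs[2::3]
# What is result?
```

xs has length 8. The slice xs[2::3] selects indices [2, 5] (2->10, 5->14), giving [10, 14].

[10, 14]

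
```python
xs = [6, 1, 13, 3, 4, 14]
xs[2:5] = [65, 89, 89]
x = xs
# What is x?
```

xs starts as [6, 1, 13, 3, 4, 14] (length 6). The slice xs[2:5] covers indices [2, 3, 4] with values [13, 3, 4]. Replacing that slice with [65, 89, 89] (same length) produces [6, 1, 65, 89, 89, 14].

[6, 1, 65, 89, 89, 14]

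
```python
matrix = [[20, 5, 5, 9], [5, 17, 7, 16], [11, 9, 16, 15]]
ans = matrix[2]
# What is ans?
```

matrix has 3 rows. Row 2 is [11, 9, 16, 15].

[11, 9, 16, 15]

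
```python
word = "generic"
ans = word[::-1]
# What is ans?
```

word has length 7. The slice word[::-1] selects indices [6, 5, 4, 3, 2, 1, 0] (6->'c', 5->'i', 4->'r', 3->'e', 2->'n', 1->'e', 0->'g'), giving 'cireneg'.

'cireneg'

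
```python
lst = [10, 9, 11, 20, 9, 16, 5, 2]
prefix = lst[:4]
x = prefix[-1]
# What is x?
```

lst has length 8. The slice lst[:4] selects indices [0, 1, 2, 3] (0->10, 1->9, 2->11, 3->20), giving [10, 9, 11, 20]. So prefix = [10, 9, 11, 20]. Then prefix[-1] = 20.

20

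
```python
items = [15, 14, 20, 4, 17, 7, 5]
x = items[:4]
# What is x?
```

items has length 7. The slice items[:4] selects indices [0, 1, 2, 3] (0->15, 1->14, 2->20, 3->4), giving [15, 14, 20, 4].

[15, 14, 20, 4]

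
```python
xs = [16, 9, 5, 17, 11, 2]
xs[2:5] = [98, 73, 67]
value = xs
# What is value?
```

xs starts as [16, 9, 5, 17, 11, 2] (length 6). The slice xs[2:5] covers indices [2, 3, 4] with values [5, 17, 11]. Replacing that slice with [98, 73, 67] (same length) produces [16, 9, 98, 73, 67, 2].

[16, 9, 98, 73, 67, 2]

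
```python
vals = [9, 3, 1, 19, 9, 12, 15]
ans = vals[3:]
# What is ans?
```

vals has length 7. The slice vals[3:] selects indices [3, 4, 5, 6] (3->19, 4->9, 5->12, 6->15), giving [19, 9, 12, 15].

[19, 9, 12, 15]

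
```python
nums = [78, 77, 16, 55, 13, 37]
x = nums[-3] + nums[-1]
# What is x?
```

nums has length 6. Negative index -3 maps to positive index 6 + (-3) = 3. nums[3] = 55.
nums has length 6. Negative index -1 maps to positive index 6 + (-1) = 5. nums[5] = 37.
Sum: 55 + 37 = 92.

92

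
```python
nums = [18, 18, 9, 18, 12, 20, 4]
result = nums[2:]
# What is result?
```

nums has length 7. The slice nums[2:] selects indices [2, 3, 4, 5, 6] (2->9, 3->18, 4->12, 5->20, 6->4), giving [9, 18, 12, 20, 4].

[9, 18, 12, 20, 4]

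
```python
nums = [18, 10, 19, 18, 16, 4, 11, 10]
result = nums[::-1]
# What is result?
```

nums has length 8. The slice nums[::-1] selects indices [7, 6, 5, 4, 3, 2, 1, 0] (7->10, 6->11, 5->4, 4->16, 3->18, 2->19, 1->10, 0->18), giving [10, 11, 4, 16, 18, 19, 10, 18].

[10, 11, 4, 16, 18, 19, 10, 18]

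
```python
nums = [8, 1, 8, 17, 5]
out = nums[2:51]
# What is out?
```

nums has length 5. The slice nums[2:51] selects indices [2, 3, 4] (2->8, 3->17, 4->5), giving [8, 17, 5].

[8, 17, 5]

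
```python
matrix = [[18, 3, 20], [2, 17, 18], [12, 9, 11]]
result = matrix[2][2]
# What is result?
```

matrix[2] = [12, 9, 11]. Taking column 2 of that row yields 11.

11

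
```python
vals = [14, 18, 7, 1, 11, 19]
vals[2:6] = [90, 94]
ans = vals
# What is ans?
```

vals starts as [14, 18, 7, 1, 11, 19] (length 6). The slice vals[2:6] covers indices [2, 3, 4, 5] with values [7, 1, 11, 19]. Replacing that slice with [90, 94] (different length) produces [14, 18, 90, 94].

[14, 18, 90, 94]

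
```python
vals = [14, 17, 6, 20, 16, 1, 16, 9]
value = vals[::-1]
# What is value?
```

vals has length 8. The slice vals[::-1] selects indices [7, 6, 5, 4, 3, 2, 1, 0] (7->9, 6->16, 5->1, 4->16, 3->20, 2->6, 1->17, 0->14), giving [9, 16, 1, 16, 20, 6, 17, 14].

[9, 16, 1, 16, 20, 6, 17, 14]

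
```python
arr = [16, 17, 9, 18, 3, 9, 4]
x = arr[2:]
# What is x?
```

arr has length 7. The slice arr[2:] selects indices [2, 3, 4, 5, 6] (2->9, 3->18, 4->3, 5->9, 6->4), giving [9, 18, 3, 9, 4].

[9, 18, 3, 9, 4]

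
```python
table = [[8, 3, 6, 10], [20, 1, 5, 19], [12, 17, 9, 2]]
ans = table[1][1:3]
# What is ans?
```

table[1] = [20, 1, 5, 19]. table[1] has length 4. The slice table[1][1:3] selects indices [1, 2] (1->1, 2->5), giving [1, 5].

[1, 5]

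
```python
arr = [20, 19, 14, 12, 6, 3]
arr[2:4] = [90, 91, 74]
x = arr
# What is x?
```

arr starts as [20, 19, 14, 12, 6, 3] (length 6). The slice arr[2:4] covers indices [2, 3] with values [14, 12]. Replacing that slice with [90, 91, 74] (different length) produces [20, 19, 90, 91, 74, 6, 3].

[20, 19, 90, 91, 74, 6, 3]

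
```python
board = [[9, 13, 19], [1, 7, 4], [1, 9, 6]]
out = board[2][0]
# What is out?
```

board[2] = [1, 9, 6]. Taking column 0 of that row yields 1.

1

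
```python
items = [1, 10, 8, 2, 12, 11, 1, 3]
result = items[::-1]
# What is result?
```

items has length 8. The slice items[::-1] selects indices [7, 6, 5, 4, 3, 2, 1, 0] (7->3, 6->1, 5->11, 4->12, 3->2, 2->8, 1->10, 0->1), giving [3, 1, 11, 12, 2, 8, 10, 1].

[3, 1, 11, 12, 2, 8, 10, 1]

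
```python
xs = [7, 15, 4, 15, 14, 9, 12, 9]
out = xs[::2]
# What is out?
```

xs has length 8. The slice xs[::2] selects indices [0, 2, 4, 6] (0->7, 2->4, 4->14, 6->12), giving [7, 4, 14, 12].

[7, 4, 14, 12]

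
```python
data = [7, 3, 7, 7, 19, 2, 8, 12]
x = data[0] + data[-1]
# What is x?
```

data has length 8. data[0] = 7.
data has length 8. Negative index -1 maps to positive index 8 + (-1) = 7. data[7] = 12.
Sum: 7 + 12 = 19.

19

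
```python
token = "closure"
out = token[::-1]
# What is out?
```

token has length 7. The slice token[::-1] selects indices [6, 5, 4, 3, 2, 1, 0] (6->'e', 5->'r', 4->'u', 3->'s', 2->'o', 1->'l', 0->'c'), giving 'erusolc'.

'erusolc'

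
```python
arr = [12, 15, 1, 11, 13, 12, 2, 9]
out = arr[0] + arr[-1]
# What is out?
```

arr has length 8. arr[0] = 12.
arr has length 8. Negative index -1 maps to positive index 8 + (-1) = 7. arr[7] = 9.
Sum: 12 + 9 = 21.

21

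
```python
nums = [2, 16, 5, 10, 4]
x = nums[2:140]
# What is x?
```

nums has length 5. The slice nums[2:140] selects indices [2, 3, 4] (2->5, 3->10, 4->4), giving [5, 10, 4].

[5, 10, 4]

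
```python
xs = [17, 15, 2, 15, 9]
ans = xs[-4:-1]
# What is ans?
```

xs has length 5. The slice xs[-4:-1] selects indices [1, 2, 3] (1->15, 2->2, 3->15), giving [15, 2, 15].

[15, 2, 15]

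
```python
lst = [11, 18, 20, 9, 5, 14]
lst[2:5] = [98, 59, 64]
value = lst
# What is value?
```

lst starts as [11, 18, 20, 9, 5, 14] (length 6). The slice lst[2:5] covers indices [2, 3, 4] with values [20, 9, 5]. Replacing that slice with [98, 59, 64] (same length) produces [11, 18, 98, 59, 64, 14].

[11, 18, 98, 59, 64, 14]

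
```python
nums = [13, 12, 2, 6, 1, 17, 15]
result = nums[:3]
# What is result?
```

nums has length 7. The slice nums[:3] selects indices [0, 1, 2] (0->13, 1->12, 2->2), giving [13, 12, 2].

[13, 12, 2]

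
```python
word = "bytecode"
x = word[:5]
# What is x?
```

word has length 8. The slice word[:5] selects indices [0, 1, 2, 3, 4] (0->'b', 1->'y', 2->'t', 3->'e', 4->'c'), giving 'bytec'.

'bytec'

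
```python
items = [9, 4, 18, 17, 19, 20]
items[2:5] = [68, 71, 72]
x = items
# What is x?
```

items starts as [9, 4, 18, 17, 19, 20] (length 6). The slice items[2:5] covers indices [2, 3, 4] with values [18, 17, 19]. Replacing that slice with [68, 71, 72] (same length) produces [9, 4, 68, 71, 72, 20].

[9, 4, 68, 71, 72, 20]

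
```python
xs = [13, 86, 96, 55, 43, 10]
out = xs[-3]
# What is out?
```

xs has length 6. Negative index -3 maps to positive index 6 + (-3) = 3. xs[3] = 55.

55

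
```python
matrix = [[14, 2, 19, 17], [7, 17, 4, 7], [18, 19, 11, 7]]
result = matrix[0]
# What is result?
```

matrix has 3 rows. Row 0 is [14, 2, 19, 17].

[14, 2, 19, 17]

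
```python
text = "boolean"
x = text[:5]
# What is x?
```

text has length 7. The slice text[:5] selects indices [0, 1, 2, 3, 4] (0->'b', 1->'o', 2->'o', 3->'l', 4->'e'), giving 'boole'.

'boole'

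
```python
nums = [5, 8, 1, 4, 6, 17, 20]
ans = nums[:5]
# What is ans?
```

nums has length 7. The slice nums[:5] selects indices [0, 1, 2, 3, 4] (0->5, 1->8, 2->1, 3->4, 4->6), giving [5, 8, 1, 4, 6].

[5, 8, 1, 4, 6]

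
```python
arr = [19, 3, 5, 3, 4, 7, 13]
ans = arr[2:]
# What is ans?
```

arr has length 7. The slice arr[2:] selects indices [2, 3, 4, 5, 6] (2->5, 3->3, 4->4, 5->7, 6->13), giving [5, 3, 4, 7, 13].

[5, 3, 4, 7, 13]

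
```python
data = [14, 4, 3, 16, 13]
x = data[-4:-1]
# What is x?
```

data has length 5. The slice data[-4:-1] selects indices [1, 2, 3] (1->4, 2->3, 3->16), giving [4, 3, 16].

[4, 3, 16]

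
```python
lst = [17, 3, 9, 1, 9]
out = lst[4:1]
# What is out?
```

lst has length 5. The slice lst[4:1] resolves to an empty index range, so the result is [].

[]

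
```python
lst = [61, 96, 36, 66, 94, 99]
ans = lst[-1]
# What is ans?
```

lst has length 6. Negative index -1 maps to positive index 6 + (-1) = 5. lst[5] = 99.

99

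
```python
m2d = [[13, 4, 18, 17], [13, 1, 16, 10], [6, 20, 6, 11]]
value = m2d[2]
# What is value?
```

m2d has 3 rows. Row 2 is [6, 20, 6, 11].

[6, 20, 6, 11]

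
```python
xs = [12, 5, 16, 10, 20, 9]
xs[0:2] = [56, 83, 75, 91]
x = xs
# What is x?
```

xs starts as [12, 5, 16, 10, 20, 9] (length 6). The slice xs[0:2] covers indices [0, 1] with values [12, 5]. Replacing that slice with [56, 83, 75, 91] (different length) produces [56, 83, 75, 91, 16, 10, 20, 9].

[56, 83, 75, 91, 16, 10, 20, 9]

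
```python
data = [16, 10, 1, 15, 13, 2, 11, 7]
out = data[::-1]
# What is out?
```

data has length 8. The slice data[::-1] selects indices [7, 6, 5, 4, 3, 2, 1, 0] (7->7, 6->11, 5->2, 4->13, 3->15, 2->1, 1->10, 0->16), giving [7, 11, 2, 13, 15, 1, 10, 16].

[7, 11, 2, 13, 15, 1, 10, 16]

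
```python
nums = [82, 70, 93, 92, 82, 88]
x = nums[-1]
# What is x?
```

nums has length 6. Negative index -1 maps to positive index 6 + (-1) = 5. nums[5] = 88.

88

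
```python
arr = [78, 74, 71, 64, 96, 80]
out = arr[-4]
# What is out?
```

arr has length 6. Negative index -4 maps to positive index 6 + (-4) = 2. arr[2] = 71.

71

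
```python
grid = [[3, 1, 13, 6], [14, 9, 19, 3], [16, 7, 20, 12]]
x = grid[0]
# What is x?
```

grid has 3 rows. Row 0 is [3, 1, 13, 6].

[3, 1, 13, 6]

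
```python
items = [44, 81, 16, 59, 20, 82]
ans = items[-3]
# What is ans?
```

items has length 6. Negative index -3 maps to positive index 6 + (-3) = 3. items[3] = 59.

59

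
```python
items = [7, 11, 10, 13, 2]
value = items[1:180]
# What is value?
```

items has length 5. The slice items[1:180] selects indices [1, 2, 3, 4] (1->11, 2->10, 3->13, 4->2), giving [11, 10, 13, 2].

[11, 10, 13, 2]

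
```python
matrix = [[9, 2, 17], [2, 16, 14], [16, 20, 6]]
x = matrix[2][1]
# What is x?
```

matrix[2] = [16, 20, 6]. Taking column 1 of that row yields 20.

20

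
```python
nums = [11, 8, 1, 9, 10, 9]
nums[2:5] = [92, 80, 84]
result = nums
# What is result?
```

nums starts as [11, 8, 1, 9, 10, 9] (length 6). The slice nums[2:5] covers indices [2, 3, 4] with values [1, 9, 10]. Replacing that slice with [92, 80, 84] (same length) produces [11, 8, 92, 80, 84, 9].

[11, 8, 92, 80, 84, 9]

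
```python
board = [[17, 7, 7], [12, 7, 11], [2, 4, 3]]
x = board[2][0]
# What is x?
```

board[2] = [2, 4, 3]. Taking column 0 of that row yields 2.

2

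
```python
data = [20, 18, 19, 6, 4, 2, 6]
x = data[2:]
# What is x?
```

data has length 7. The slice data[2:] selects indices [2, 3, 4, 5, 6] (2->19, 3->6, 4->4, 5->2, 6->6), giving [19, 6, 4, 2, 6].

[19, 6, 4, 2, 6]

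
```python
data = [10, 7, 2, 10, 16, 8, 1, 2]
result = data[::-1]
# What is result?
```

data has length 8. The slice data[::-1] selects indices [7, 6, 5, 4, 3, 2, 1, 0] (7->2, 6->1, 5->8, 4->16, 3->10, 2->2, 1->7, 0->10), giving [2, 1, 8, 16, 10, 2, 7, 10].

[2, 1, 8, 16, 10, 2, 7, 10]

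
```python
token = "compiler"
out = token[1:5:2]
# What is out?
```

token has length 8. The slice token[1:5:2] selects indices [1, 3] (1->'o', 3->'p'), giving 'op'.

'op'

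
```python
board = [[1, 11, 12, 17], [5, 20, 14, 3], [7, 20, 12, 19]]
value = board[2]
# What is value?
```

board has 3 rows. Row 2 is [7, 20, 12, 19].

[7, 20, 12, 19]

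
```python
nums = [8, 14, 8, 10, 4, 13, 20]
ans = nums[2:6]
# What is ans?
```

nums has length 7. The slice nums[2:6] selects indices [2, 3, 4, 5] (2->8, 3->10, 4->4, 5->13), giving [8, 10, 4, 13].

[8, 10, 4, 13]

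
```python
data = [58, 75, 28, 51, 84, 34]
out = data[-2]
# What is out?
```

data has length 6. Negative index -2 maps to positive index 6 + (-2) = 4. data[4] = 84.

84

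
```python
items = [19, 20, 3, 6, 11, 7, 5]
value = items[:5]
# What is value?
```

items has length 7. The slice items[:5] selects indices [0, 1, 2, 3, 4] (0->19, 1->20, 2->3, 3->6, 4->11), giving [19, 20, 3, 6, 11].

[19, 20, 3, 6, 11]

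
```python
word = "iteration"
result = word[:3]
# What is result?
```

word has length 9. The slice word[:3] selects indices [0, 1, 2] (0->'i', 1->'t', 2->'e'), giving 'ite'.

'ite'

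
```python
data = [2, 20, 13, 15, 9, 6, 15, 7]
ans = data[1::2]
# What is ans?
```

data has length 8. The slice data[1::2] selects indices [1, 3, 5, 7] (1->20, 3->15, 5->6, 7->7), giving [20, 15, 6, 7].

[20, 15, 6, 7]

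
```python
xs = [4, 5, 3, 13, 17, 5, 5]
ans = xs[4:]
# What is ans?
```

xs has length 7. The slice xs[4:] selects indices [4, 5, 6] (4->17, 5->5, 6->5), giving [17, 5, 5].

[17, 5, 5]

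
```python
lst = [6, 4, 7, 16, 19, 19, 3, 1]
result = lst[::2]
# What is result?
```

lst has length 8. The slice lst[::2] selects indices [0, 2, 4, 6] (0->6, 2->7, 4->19, 6->3), giving [6, 7, 19, 3].

[6, 7, 19, 3]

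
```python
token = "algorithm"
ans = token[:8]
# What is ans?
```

token has length 9. The slice token[:8] selects indices [0, 1, 2, 3, 4, 5, 6, 7] (0->'a', 1->'l', 2->'g', 3->'o', 4->'r', 5->'i', 6->'t', 7->'h'), giving 'algorith'.

'algorith'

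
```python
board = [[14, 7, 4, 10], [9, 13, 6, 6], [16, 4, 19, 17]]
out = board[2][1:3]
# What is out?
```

board[2] = [16, 4, 19, 17]. board[2] has length 4. The slice board[2][1:3] selects indices [1, 2] (1->4, 2->19), giving [4, 19].

[4, 19]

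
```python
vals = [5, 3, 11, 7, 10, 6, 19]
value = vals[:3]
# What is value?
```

vals has length 7. The slice vals[:3] selects indices [0, 1, 2] (0->5, 1->3, 2->11), giving [5, 3, 11].

[5, 3, 11]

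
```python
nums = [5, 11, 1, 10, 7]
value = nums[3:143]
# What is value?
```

nums has length 5. The slice nums[3:143] selects indices [3, 4] (3->10, 4->7), giving [10, 7].

[10, 7]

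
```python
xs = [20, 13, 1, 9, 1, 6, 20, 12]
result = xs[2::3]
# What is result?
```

xs has length 8. The slice xs[2::3] selects indices [2, 5] (2->1, 5->6), giving [1, 6].

[1, 6]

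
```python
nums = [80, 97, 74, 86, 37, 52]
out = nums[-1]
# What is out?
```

nums has length 6. Negative index -1 maps to positive index 6 + (-1) = 5. nums[5] = 52.

52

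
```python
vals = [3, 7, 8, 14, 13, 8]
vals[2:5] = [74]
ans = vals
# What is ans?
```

vals starts as [3, 7, 8, 14, 13, 8] (length 6). The slice vals[2:5] covers indices [2, 3, 4] with values [8, 14, 13]. Replacing that slice with [74] (different length) produces [3, 7, 74, 8].

[3, 7, 74, 8]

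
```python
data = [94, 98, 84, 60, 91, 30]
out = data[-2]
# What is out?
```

data has length 6. Negative index -2 maps to positive index 6 + (-2) = 4. data[4] = 91.

91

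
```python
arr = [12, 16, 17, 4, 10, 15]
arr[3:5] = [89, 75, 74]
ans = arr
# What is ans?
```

arr starts as [12, 16, 17, 4, 10, 15] (length 6). The slice arr[3:5] covers indices [3, 4] with values [4, 10]. Replacing that slice with [89, 75, 74] (different length) produces [12, 16, 17, 89, 75, 74, 15].

[12, 16, 17, 89, 75, 74, 15]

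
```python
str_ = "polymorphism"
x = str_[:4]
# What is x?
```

str_ has length 12. The slice str_[:4] selects indices [0, 1, 2, 3] (0->'p', 1->'o', 2->'l', 3->'y'), giving 'poly'.

'poly'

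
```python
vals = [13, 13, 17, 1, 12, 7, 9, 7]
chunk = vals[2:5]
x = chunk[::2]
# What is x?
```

vals has length 8. The slice vals[2:5] selects indices [2, 3, 4] (2->17, 3->1, 4->12), giving [17, 1, 12]. So chunk = [17, 1, 12]. chunk has length 3. The slice chunk[::2] selects indices [0, 2] (0->17, 2->12), giving [17, 12].

[17, 12]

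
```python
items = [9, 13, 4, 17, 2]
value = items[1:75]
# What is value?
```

items has length 5. The slice items[1:75] selects indices [1, 2, 3, 4] (1->13, 2->4, 3->17, 4->2), giving [13, 4, 17, 2].

[13, 4, 17, 2]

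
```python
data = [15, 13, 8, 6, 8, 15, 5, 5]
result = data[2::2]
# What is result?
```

data has length 8. The slice data[2::2] selects indices [2, 4, 6] (2->8, 4->8, 6->5), giving [8, 8, 5].

[8, 8, 5]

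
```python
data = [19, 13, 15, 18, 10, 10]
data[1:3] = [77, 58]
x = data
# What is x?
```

data starts as [19, 13, 15, 18, 10, 10] (length 6). The slice data[1:3] covers indices [1, 2] with values [13, 15]. Replacing that slice with [77, 58] (same length) produces [19, 77, 58, 18, 10, 10].

[19, 77, 58, 18, 10, 10]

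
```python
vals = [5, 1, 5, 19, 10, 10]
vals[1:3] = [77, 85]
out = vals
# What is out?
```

vals starts as [5, 1, 5, 19, 10, 10] (length 6). The slice vals[1:3] covers indices [1, 2] with values [1, 5]. Replacing that slice with [77, 85] (same length) produces [5, 77, 85, 19, 10, 10].

[5, 77, 85, 19, 10, 10]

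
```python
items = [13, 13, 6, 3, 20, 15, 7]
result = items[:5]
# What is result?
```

items has length 7. The slice items[:5] selects indices [0, 1, 2, 3, 4] (0->13, 1->13, 2->6, 3->3, 4->20), giving [13, 13, 6, 3, 20].

[13, 13, 6, 3, 20]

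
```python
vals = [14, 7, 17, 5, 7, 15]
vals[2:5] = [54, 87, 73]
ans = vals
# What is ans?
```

vals starts as [14, 7, 17, 5, 7, 15] (length 6). The slice vals[2:5] covers indices [2, 3, 4] with values [17, 5, 7]. Replacing that slice with [54, 87, 73] (same length) produces [14, 7, 54, 87, 73, 15].

[14, 7, 54, 87, 73, 15]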